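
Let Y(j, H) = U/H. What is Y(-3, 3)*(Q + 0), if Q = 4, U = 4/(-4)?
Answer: -4/3 ≈ -1.3333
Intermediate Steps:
U = -1 (U = 4*(-¼) = -1)
Y(j, H) = -1/H
Y(-3, 3)*(Q + 0) = (-1/3)*(4 + 0) = -1*⅓*4 = -⅓*4 = -4/3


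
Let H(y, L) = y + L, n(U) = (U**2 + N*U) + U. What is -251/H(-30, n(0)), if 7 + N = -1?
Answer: 251/30 ≈ 8.3667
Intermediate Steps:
N = -8 (N = -7 - 1 = -8)
n(U) = U**2 - 7*U (n(U) = (U**2 - 8*U) + U = U**2 - 7*U)
H(y, L) = L + y
-251/H(-30, n(0)) = -251/(0*(-7 + 0) - 30) = -251/(0*(-7) - 30) = -251/(0 - 30) = -251/(-30) = -251*(-1/30) = 251/30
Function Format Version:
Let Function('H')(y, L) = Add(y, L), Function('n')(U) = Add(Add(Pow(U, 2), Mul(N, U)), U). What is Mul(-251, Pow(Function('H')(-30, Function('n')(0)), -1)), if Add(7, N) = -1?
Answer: Rational(251, 30) ≈ 8.3667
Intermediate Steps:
N = -8 (N = Add(-7, -1) = -8)
Function('n')(U) = Add(Pow(U, 2), Mul(-7, U)) (Function('n')(U) = Add(Add(Pow(U, 2), Mul(-8, U)), U) = Add(Pow(U, 2), Mul(-7, U)))
Function('H')(y, L) = Add(L, y)
Mul(-251, Pow(Function('H')(-30, Function('n')(0)), -1)) = Mul(-251, Pow(Add(Mul(0, Add(-7, 0)), -30), -1)) = Mul(-251, Pow(Add(Mul(0, -7), -30), -1)) = Mul(-251, Pow(Add(0, -30), -1)) = Mul(-251, Pow(-30, -1)) = Mul(-251, Rational(-1, 30)) = Rational(251, 30)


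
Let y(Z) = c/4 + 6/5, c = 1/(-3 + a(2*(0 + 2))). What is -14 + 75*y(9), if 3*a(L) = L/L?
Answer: 2207/32 ≈ 68.969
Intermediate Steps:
a(L) = 1/3 (a(L) = (L/L)/3 = (1/3)*1 = 1/3)
c = -3/8 (c = 1/(-3 + 1/3) = 1/(-8/3) = -3/8 ≈ -0.37500)
y(Z) = 177/160 (y(Z) = -3/8/4 + 6/5 = -3/8*1/4 + 6*(1/5) = -3/32 + 6/5 = 177/160)
-14 + 75*y(9) = -14 + 75*(177/160) = -14 + 2655/32 = 2207/32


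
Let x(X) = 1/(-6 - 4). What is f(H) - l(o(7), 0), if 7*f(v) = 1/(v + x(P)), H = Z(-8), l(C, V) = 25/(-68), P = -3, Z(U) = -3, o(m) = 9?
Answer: 4745/14756 ≈ 0.32156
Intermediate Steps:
l(C, V) = -25/68 (l(C, V) = 25*(-1/68) = -25/68)
x(X) = -⅒ (x(X) = 1/(-10) = -⅒)
H = -3
f(v) = 1/(7*(-⅒ + v)) (f(v) = 1/(7*(v - ⅒)) = 1/(7*(-⅒ + v)))
f(H) - l(o(7), 0) = 10/(7*(-1 + 10*(-3))) - 1*(-25/68) = 10/(7*(-1 - 30)) + 25/68 = (10/7)/(-31) + 25/68 = (10/7)*(-1/31) + 25/68 = -10/217 + 25/68 = 4745/14756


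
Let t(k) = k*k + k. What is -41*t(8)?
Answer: -2952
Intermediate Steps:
t(k) = k + k**2 (t(k) = k**2 + k = k + k**2)
-41*t(8) = -328*(1 + 8) = -328*9 = -41*72 = -2952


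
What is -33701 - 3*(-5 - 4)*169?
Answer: -29138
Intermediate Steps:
-33701 - 3*(-5 - 4)*169 = -33701 - 3*(-9)*169 = -33701 - (-27)*169 = -33701 - 1*(-4563) = -33701 + 4563 = -29138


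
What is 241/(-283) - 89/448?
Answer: -133155/126784 ≈ -1.0503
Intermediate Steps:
241/(-283) - 89/448 = 241*(-1/283) - 89*1/448 = -241/283 - 89/448 = -133155/126784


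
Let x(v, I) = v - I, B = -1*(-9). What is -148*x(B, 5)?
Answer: -592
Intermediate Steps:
B = 9
-148*x(B, 5) = -148*(9 - 1*5) = -148*(9 - 5) = -148*4 = -592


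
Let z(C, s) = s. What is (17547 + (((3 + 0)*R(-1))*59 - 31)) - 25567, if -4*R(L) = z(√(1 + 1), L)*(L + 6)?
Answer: -31319/4 ≈ -7829.8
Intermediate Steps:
R(L) = -L*(6 + L)/4 (R(L) = -L*(L + 6)/4 = -L*(6 + L)/4)
(17547 + (((3 + 0)*R(-1))*59 - 31)) - 25567 = (17547 + (((3 + 0)*(-¼*(-1)*(6 - 1)))*59 - 31)) - 25567 = (17547 + ((3*(-¼*(-1)*5))*59 - 31)) - 25567 = (17547 + ((3*(5/4))*59 - 31)) - 25567 = (17547 + ((15/4)*59 - 31)) - 25567 = (17547 + (885/4 - 31)) - 25567 = (17547 + 761/4) - 25567 = 70949/4 - 25567 = -31319/4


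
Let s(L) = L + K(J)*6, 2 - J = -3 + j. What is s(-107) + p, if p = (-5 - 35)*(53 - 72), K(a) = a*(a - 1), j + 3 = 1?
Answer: 905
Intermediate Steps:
j = -2 (j = -3 + 1 = -2)
J = 7 (J = 2 - (-3 - 2) = 2 - 1*(-5) = 2 + 5 = 7)
K(a) = a*(-1 + a)
p = 760 (p = -40*(-19) = 760)
s(L) = 252 + L (s(L) = L + (7*(-1 + 7))*6 = L + (7*6)*6 = L + 42*6 = L + 252 = 252 + L)
s(-107) + p = (252 - 107) + 760 = 145 + 760 = 905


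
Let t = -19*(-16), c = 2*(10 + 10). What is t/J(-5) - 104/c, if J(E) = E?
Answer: -317/5 ≈ -63.400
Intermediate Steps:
c = 40 (c = 2*20 = 40)
t = 304
t/J(-5) - 104/c = 304/(-5) - 104/40 = 304*(-⅕) - 104*1/40 = -304/5 - 13/5 = -317/5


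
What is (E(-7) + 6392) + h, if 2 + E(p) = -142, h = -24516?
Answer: -18268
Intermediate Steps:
E(p) = -144 (E(p) = -2 - 142 = -144)
(E(-7) + 6392) + h = (-144 + 6392) - 24516 = 6248 - 24516 = -18268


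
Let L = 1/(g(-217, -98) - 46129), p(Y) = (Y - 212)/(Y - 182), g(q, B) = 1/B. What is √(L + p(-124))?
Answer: √720551511188530/25616977 ≈ 1.0479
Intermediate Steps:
p(Y) = (-212 + Y)/(-182 + Y)
L = -98/4520643 (L = 1/(1/(-98) - 46129) = 1/(-1/98 - 46129) = 1/(-4520643/98) = -98/4520643 ≈ -2.1678e-5)
√(L + p(-124)) = √(-98/4520643 + (-212 - 124)/(-182 - 124)) = √(-98/4520643 - 336/(-306)) = √(-98/4520643 - 1/306*(-336)) = √(-98/4520643 + 56/51) = √(28127890/25616977) = √720551511188530/25616977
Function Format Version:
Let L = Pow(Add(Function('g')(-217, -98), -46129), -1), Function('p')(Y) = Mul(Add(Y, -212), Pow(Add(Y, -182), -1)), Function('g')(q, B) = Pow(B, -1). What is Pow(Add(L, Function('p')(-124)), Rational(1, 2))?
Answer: Mul(Rational(1, 25616977), Pow(720551511188530, Rational(1, 2))) ≈ 1.0479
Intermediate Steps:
Function('p')(Y) = Mul(Pow(Add(-182, Y), -1), Add(-212, Y)) (Function('p')(Y) = Mul(Add(-212, Y), Pow(Add(-182, Y), -1)) = Mul(Pow(Add(-182, Y), -1), Add(-212, Y)))
L = Rational(-98, 4520643) (L = Pow(Add(Pow(-98, -1), -46129), -1) = Pow(Add(Rational(-1, 98), -46129), -1) = Pow(Rational(-4520643, 98), -1) = Rational(-98, 4520643) ≈ -2.1678e-5)
Pow(Add(L, Function('p')(-124)), Rational(1, 2)) = Pow(Add(Rational(-98, 4520643), Mul(Pow(Add(-182, -124), -1), Add(-212, -124))), Rational(1, 2)) = Pow(Add(Rational(-98, 4520643), Mul(Pow(-306, -1), -336)), Rational(1, 2)) = Pow(Add(Rational(-98, 4520643), Mul(Rational(-1, 306), -336)), Rational(1, 2)) = Pow(Add(Rational(-98, 4520643), Rational(56, 51)), Rational(1, 2)) = Pow(Rational(28127890, 25616977), Rational(1, 2)) = Mul(Rational(1, 25616977), Pow(720551511188530, Rational(1, 2)))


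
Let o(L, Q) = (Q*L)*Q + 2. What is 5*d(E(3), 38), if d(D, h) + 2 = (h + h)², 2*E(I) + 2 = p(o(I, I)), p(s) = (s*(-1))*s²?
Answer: 28870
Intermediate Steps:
o(L, Q) = 2 + L*Q² (o(L, Q) = (L*Q)*Q + 2 = L*Q² + 2 = 2 + L*Q²)
p(s) = -s³ (p(s) = (-s)*s² = -s³)
E(I) = -1 - (2 + I³)³/2 (E(I) = -1 + (-(2 + I*I²)³)/2 = -1 + (-(2 + I³)³)/2 = -1 - (2 + I³)³/2)
d(D, h) = -2 + 4*h² (d(D, h) = -2 + (h + h)² = -2 + (2*h)² = -2 + 4*h²)
5*d(E(3), 38) = 5*(-2 + 4*38²) = 5*(-2 + 4*1444) = 5*(-2 + 5776) = 5*5774 = 28870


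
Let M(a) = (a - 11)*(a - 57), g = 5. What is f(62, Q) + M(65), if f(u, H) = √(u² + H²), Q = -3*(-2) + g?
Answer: 432 + √3965 ≈ 494.97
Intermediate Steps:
M(a) = (-57 + a)*(-11 + a) (M(a) = (-11 + a)*(-57 + a) = (-57 + a)*(-11 + a))
Q = 11 (Q = -3*(-2) + 5 = 6 + 5 = 11)
f(u, H) = √(H² + u²)
f(62, Q) + M(65) = √(11² + 62²) + (627 + 65² - 68*65) = √(121 + 3844) + (627 + 4225 - 4420) = √3965 + 432 = 432 + √3965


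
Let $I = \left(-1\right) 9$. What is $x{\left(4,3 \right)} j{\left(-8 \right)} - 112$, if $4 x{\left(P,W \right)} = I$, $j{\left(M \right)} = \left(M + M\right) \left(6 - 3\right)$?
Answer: $-4$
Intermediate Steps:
$j{\left(M \right)} = 6 M$ ($j{\left(M \right)} = 2 M 3 = 6 M$)
$I = -9$
$x{\left(P,W \right)} = - \frac{9}{4}$ ($x{\left(P,W \right)} = \frac{1}{4} \left(-9\right) = - \frac{9}{4}$)
$x{\left(4,3 \right)} j{\left(-8 \right)} - 112 = - \frac{9 \cdot 6 \left(-8\right)}{4} - 112 = \left(- \frac{9}{4}\right) \left(-48\right) - 112 = 108 - 112 = -4$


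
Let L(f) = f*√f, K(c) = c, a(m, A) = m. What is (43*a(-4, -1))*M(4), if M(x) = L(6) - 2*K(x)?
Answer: 1376 - 1032*√6 ≈ -1151.9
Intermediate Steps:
L(f) = f^(3/2)
M(x) = -2*x + 6*√6 (M(x) = 6^(3/2) - 2*x = 6*√6 - 2*x = -2*x + 6*√6)
(43*a(-4, -1))*M(4) = (43*(-4))*(-2*4 + 6*√6) = -172*(-8 + 6*√6) = 1376 - 1032*√6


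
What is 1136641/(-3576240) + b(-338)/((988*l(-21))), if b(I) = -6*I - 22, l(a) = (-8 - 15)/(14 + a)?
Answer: 6097132999/20316619440 ≈ 0.30011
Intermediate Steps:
l(a) = -23/(14 + a)
b(I) = -22 - 6*I
1136641/(-3576240) + b(-338)/((988*l(-21))) = 1136641/(-3576240) + (-22 - 6*(-338))/((988*(-23/(14 - 21)))) = 1136641*(-1/3576240) + (-22 + 2028)/((988*(-23/(-7)))) = -1136641/3576240 + 2006/((988*(-23*(-1/7)))) = -1136641/3576240 + 2006/((988*(23/7))) = -1136641/3576240 + 2006/(22724/7) = -1136641/3576240 + 2006*(7/22724) = -1136641/3576240 + 7021/11362 = 6097132999/20316619440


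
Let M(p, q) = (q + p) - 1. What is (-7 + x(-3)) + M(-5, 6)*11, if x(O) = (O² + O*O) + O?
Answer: 8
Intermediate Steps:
M(p, q) = -1 + p + q (M(p, q) = (p + q) - 1 = -1 + p + q)
x(O) = O + 2*O² (x(O) = (O² + O²) + O = 2*O² + O = O + 2*O²)
(-7 + x(-3)) + M(-5, 6)*11 = (-7 - 3*(1 + 2*(-3))) + (-1 - 5 + 6)*11 = (-7 - 3*(1 - 6)) + 0*11 = (-7 - 3*(-5)) + 0 = (-7 + 15) + 0 = 8 + 0 = 8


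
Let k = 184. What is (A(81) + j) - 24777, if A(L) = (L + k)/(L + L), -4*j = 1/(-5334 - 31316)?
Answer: -294197539619/11874600 ≈ -24775.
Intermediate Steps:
j = 1/146600 (j = -1/(4*(-5334 - 31316)) = -¼/(-36650) = -¼*(-1/36650) = 1/146600 ≈ 6.8213e-6)
A(L) = (184 + L)/(2*L) (A(L) = (L + 184)/(L + L) = (184 + L)/((2*L)) = (184 + L)*(1/(2*L)) = (184 + L)/(2*L))
(A(81) + j) - 24777 = ((½)*(184 + 81)/81 + 1/146600) - 24777 = ((½)*(1/81)*265 + 1/146600) - 24777 = (265/162 + 1/146600) - 24777 = 19424581/11874600 - 24777 = -294197539619/11874600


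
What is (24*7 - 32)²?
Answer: 18496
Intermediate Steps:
(24*7 - 32)² = (168 - 32)² = 136² = 18496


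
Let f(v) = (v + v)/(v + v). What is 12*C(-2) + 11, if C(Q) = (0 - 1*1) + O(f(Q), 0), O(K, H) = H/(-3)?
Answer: -1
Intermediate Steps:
f(v) = 1 (f(v) = (2*v)/((2*v)) = (2*v)*(1/(2*v)) = 1)
O(K, H) = -H/3 (O(K, H) = H*(-1/3) = -H/3)
C(Q) = -1 (C(Q) = (0 - 1*1) - 1/3*0 = (0 - 1) + 0 = -1 + 0 = -1)
12*C(-2) + 11 = 12*(-1) + 11 = -12 + 11 = -1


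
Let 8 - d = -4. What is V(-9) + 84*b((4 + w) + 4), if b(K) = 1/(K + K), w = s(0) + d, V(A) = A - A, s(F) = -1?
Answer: 42/19 ≈ 2.2105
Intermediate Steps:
d = 12 (d = 8 - 1*(-4) = 8 + 4 = 12)
V(A) = 0
w = 11 (w = -1 + 12 = 11)
b(K) = 1/(2*K)
V(-9) + 84*b((4 + w) + 4) = 0 + 84*(1/(2*((4 + 11) + 4))) = 0 + 84*(1/(2*(15 + 4))) = 0 + 84*((½)/19) = 0 + 84*((½)*(1/19)) = 0 + 84*(1/38) = 0 + 42/19 = 42/19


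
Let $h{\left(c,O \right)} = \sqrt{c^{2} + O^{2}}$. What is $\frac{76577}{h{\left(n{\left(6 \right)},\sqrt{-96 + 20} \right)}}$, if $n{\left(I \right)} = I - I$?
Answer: $- \frac{76577 i \sqrt{19}}{38} \approx - 8784.0 i$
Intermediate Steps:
$n{\left(I \right)} = 0$
$h{\left(c,O \right)} = \sqrt{O^{2} + c^{2}}$
$\frac{76577}{h{\left(n{\left(6 \right)},\sqrt{-96 + 20} \right)}} = \frac{76577}{\sqrt{\left(\sqrt{-96 + 20}\right)^{2} + 0^{2}}} = \frac{76577}{\sqrt{\left(\sqrt{-76}\right)^{2} + 0}} = \frac{76577}{\sqrt{\left(2 i \sqrt{19}\right)^{2} + 0}} = \frac{76577}{\sqrt{-76 + 0}} = \frac{76577}{\sqrt{-76}} = \frac{76577}{2 i \sqrt{19}} = 76577 \left(- \frac{i \sqrt{19}}{38}\right) = - \frac{76577 i \sqrt{19}}{38}$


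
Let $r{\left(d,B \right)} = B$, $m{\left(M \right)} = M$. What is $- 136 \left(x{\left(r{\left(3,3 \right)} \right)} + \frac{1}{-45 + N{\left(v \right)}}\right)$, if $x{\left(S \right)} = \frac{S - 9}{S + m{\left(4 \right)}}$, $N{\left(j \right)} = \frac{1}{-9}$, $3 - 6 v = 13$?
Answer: $\frac{3468}{29} \approx 119.59$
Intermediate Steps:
$v = - \frac{5}{3}$ ($v = \frac{1}{2} - \frac{13}{6} = - \frac{5}{3} \approx -1.6667$)
$N{\left(j \right)} = - \frac{1}{9}$
$x{\left(S \right)} = \frac{-9 + S}{4 + S}$ ($x{\left(S \right)} = \frac{S - 9}{S + 4} = \frac{-9 + S}{4 + S}$)
$- 136 \left(x{\left(r{\left(3,3 \right)} \right)} + \frac{1}{-45 + N{\left(v \right)}}\right) = - 136 \left(\frac{-9 + 3}{4 + 3} + \frac{1}{-45 - \frac{1}{9}}\right) = - 136 \left(\frac{1}{7} \left(-6\right) + \frac{1}{- \frac{406}{9}}\right) = - 136 \left(\frac{1}{7} \left(-6\right) - \frac{9}{406}\right) = - 136 \left(- \frac{6}{7} - \frac{9}{406}\right) = \left(-136\right) \left(- \frac{51}{58}\right) = \frac{3468}{29}$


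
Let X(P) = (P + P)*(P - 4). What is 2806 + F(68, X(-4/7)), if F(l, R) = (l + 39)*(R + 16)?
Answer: 248774/49 ≈ 5077.0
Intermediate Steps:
X(P) = 2*P*(-4 + P) (X(P) = (2*P)*(-4 + P) = 2*P*(-4 + P))
F(l, R) = (16 + R)*(39 + l) (F(l, R) = (39 + l)*(16 + R) = (16 + R)*(39 + l))
2806 + F(68, X(-4/7)) = 2806 + (624 + 16*68 + 39*(2*(-4/7)*(-4 - 4/7)) + (2*(-4/7)*(-4 - 4/7))*68) = 2806 + (624 + 1088 + 39*(2*(-4*1/7)*(-4 - 4*1/7)) + (2*(-4*1/7)*(-4 - 4*1/7))*68) = 2806 + (624 + 1088 + 39*(2*(-4/7)*(-4 - 4/7)) + (2*(-4/7)*(-4 - 4/7))*68) = 2806 + (624 + 1088 + 39*(2*(-4/7)*(-32/7)) + (2*(-4/7)*(-32/7))*68) = 2806 + (624 + 1088 + 39*(256/49) + (256/49)*68) = 2806 + (624 + 1088 + 9984/49 + 17408/49) = 2806 + 111280/49 = 248774/49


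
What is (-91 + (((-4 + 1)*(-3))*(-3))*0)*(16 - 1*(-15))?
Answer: -2821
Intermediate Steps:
(-91 + (((-4 + 1)*(-3))*(-3))*0)*(16 - 1*(-15)) = (-91 + (-3*(-3)*(-3))*0)*(16 + 15) = (-91 + (9*(-3))*0)*31 = (-91 - 27*0)*31 = (-91 + 0)*31 = -91*31 = -2821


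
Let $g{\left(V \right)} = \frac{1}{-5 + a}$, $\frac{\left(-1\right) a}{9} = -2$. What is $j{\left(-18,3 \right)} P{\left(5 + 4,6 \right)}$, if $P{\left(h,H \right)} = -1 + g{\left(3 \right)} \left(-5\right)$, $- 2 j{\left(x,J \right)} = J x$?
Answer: $- \frac{486}{13} \approx -37.385$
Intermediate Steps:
$a = 18$ ($a = \left(-9\right) \left(-2\right) = 18$)
$j{\left(x,J \right)} = - \frac{J x}{2}$
$g{\left(V \right)} = \frac{1}{13}$ ($g{\left(V \right)} = \frac{1}{-5 + 18} = \frac{1}{13}$)
$P{\left(h,H \right)} = - \frac{18}{13}$ ($P{\left(h,H \right)} = -1 + \frac{1}{13} \left(-5\right) = -1 - \frac{5}{13} = - \frac{18}{13}$)
$j{\left(-18,3 \right)} P{\left(5 + 4,6 \right)} = \left(- \frac{1}{2}\right) 3 \left(-18\right) \left(- \frac{18}{13}\right) = 27 \left(- \frac{18}{13}\right) = - \frac{486}{13}$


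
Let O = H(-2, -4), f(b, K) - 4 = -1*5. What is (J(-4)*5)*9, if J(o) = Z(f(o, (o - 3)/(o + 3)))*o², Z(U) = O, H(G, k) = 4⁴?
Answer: 184320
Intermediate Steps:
H(G, k) = 256
f(b, K) = -1 (f(b, K) = 4 - 1*5 = 4 - 5 = -1)
O = 256
Z(U) = 256
J(o) = 256*o²
(J(-4)*5)*9 = ((256*(-4)²)*5)*9 = ((256*16)*5)*9 = (4096*5)*9 = 20480*9 = 184320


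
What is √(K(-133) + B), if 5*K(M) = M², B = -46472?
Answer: I*√1073355/5 ≈ 207.21*I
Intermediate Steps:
K(M) = M²/5
√(K(-133) + B) = √((⅕)*(-133)² - 46472) = √((⅕)*17689 - 46472) = √(17689/5 - 46472) = √(-214671/5) = I*√1073355/5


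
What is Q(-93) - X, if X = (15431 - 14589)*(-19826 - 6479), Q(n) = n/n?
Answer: 22148811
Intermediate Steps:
Q(n) = 1
X = -22148810 (X = 842*(-26305) = -22148810)
Q(-93) - X = 1 - 1*(-22148810) = 1 + 22148810 = 22148811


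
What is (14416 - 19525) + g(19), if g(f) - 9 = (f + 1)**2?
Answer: -4700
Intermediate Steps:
g(f) = 9 + (1 + f)**2 (g(f) = 9 + (f + 1)**2 = 9 + (1 + f)**2)
(14416 - 19525) + g(19) = (14416 - 19525) + (9 + (1 + 19)**2) = -5109 + (9 + 20**2) = -5109 + (9 + 400) = -5109 + 409 = -4700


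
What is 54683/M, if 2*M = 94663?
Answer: 109366/94663 ≈ 1.1553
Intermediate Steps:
M = 94663/2 (M = (½)*94663 = 94663/2 ≈ 47332.)
54683/M = 54683/(94663/2) = 54683*(2/94663) = 109366/94663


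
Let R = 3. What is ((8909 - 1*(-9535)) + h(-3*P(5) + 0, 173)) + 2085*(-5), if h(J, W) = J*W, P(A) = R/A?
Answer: 38538/5 ≈ 7707.6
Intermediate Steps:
P(A) = 3/A
((8909 - 1*(-9535)) + h(-3*P(5) + 0, 173)) + 2085*(-5) = ((8909 - 1*(-9535)) + (-9/5 + 0)*173) + 2085*(-5) = ((8909 + 9535) + (-9/5 + 0)*173) - 10425 = (18444 + (-3*3/5 + 0)*173) - 10425 = (18444 + (-9/5 + 0)*173) - 10425 = (18444 - 9/5*173) - 10425 = (18444 - 1557/5) - 10425 = 90663/5 - 10425 = 38538/5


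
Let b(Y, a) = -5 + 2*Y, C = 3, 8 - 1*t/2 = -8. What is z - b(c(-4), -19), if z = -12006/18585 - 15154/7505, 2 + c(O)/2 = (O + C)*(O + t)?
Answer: 379184689/3099565 ≈ 122.33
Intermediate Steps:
t = 32 (t = 16 - 2*(-8) = 16 + 16 = 32)
c(O) = -4 + 2*(3 + O)*(32 + O) (c(O) = -4 + 2*((O + 3)*(O + 32)) = -4 + 2*((3 + O)*(32 + O)) = -4 + 2*(3 + O)*(32 + O))
z = -8260936/3099565 (z = -12006*1/18585 - 15154*1/7505 = -1334/2065 - 15154/7505 = -8260936/3099565 ≈ -2.6652)
z - b(c(-4), -19) = -8260936/3099565 - (-5 + 2*(188 + 2*(-4)² + 70*(-4))) = -8260936/3099565 - (-5 + 2*(188 + 2*16 - 280)) = -8260936/3099565 - (-5 + 2*(188 + 32 - 280)) = -8260936/3099565 - (-5 + 2*(-60)) = -8260936/3099565 - (-5 - 120) = -8260936/3099565 - 1*(-125) = -8260936/3099565 + 125 = 379184689/3099565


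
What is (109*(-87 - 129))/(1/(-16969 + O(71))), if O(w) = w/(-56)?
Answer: 2796835905/7 ≈ 3.9955e+8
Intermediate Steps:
O(w) = -w/56 (O(w) = w*(-1/56) = -w/56)
(109*(-87 - 129))/(1/(-16969 + O(71))) = (109*(-87 - 129))/(1/(-16969 - 1/56*71)) = (109*(-216))/(1/(-16969 - 71/56)) = -23544/(1/(-950335/56)) = -23544/(-56/950335) = -23544*(-950335/56) = 2796835905/7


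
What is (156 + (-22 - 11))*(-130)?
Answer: -15990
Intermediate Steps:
(156 + (-22 - 11))*(-130) = (156 - 33)*(-130) = 123*(-130) = -15990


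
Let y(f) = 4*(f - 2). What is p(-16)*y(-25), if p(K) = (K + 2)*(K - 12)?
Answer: -42336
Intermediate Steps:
y(f) = -8 + 4*f (y(f) = 4*(-2 + f) = -8 + 4*f)
p(K) = (-12 + K)*(2 + K) (p(K) = (2 + K)*(-12 + K) = (-12 + K)*(2 + K))
p(-16)*y(-25) = (-24 + (-16)**2 - 10*(-16))*(-8 + 4*(-25)) = (-24 + 256 + 160)*(-8 - 100) = 392*(-108) = -42336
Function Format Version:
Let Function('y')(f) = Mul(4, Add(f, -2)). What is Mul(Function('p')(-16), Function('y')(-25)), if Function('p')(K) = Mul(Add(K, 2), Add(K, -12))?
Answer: -42336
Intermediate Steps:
Function('y')(f) = Add(-8, Mul(4, f)) (Function('y')(f) = Mul(4, Add(-2, f)) = Add(-8, Mul(4, f)))
Function('p')(K) = Mul(Add(-12, K), Add(2, K)) (Function('p')(K) = Mul(Add(2, K), Add(-12, K)) = Mul(Add(-12, K), Add(2, K)))
Mul(Function('p')(-16), Function('y')(-25)) = Mul(Add(-24, Pow(-16, 2), Mul(-10, -16)), Add(-8, Mul(4, -25))) = Mul(Add(-24, 256, 160), Add(-8, -100)) = Mul(392, -108) = -42336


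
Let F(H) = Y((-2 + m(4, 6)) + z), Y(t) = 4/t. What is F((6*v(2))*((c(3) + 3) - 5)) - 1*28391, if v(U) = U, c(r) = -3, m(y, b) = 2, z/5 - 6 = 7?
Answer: -1845411/65 ≈ -28391.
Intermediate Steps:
z = 65 (z = 30 + 5*7 = 30 + 35 = 65)
F(H) = 4/65 (F(H) = 4/((-2 + 2) + 65) = 4/(0 + 65) = 4/65)
F((6*v(2))*((c(3) + 3) - 5)) - 1*28391 = 4/65 - 1*28391 = 4/65 - 28391 = -1845411/65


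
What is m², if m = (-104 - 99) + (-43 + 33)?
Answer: 45369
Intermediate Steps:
m = -213 (m = -203 - 10 = -213)
m² = (-213)² = 45369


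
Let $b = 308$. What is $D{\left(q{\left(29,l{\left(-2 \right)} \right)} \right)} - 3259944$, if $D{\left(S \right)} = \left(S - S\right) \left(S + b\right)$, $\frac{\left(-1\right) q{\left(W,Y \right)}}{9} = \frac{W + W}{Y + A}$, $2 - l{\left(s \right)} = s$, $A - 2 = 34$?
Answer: $-3259944$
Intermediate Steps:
$A = 36$ ($A = 2 + 34 = 36$)
$l{\left(s \right)} = 2 - s$
$q{\left(W,Y \right)} = - \frac{18 W}{36 + Y}$ ($q{\left(W,Y \right)} = - 9 \frac{W + W}{Y + 36} = - 9 \frac{2 W}{36 + Y} = - \frac{18 W}{36 + Y}$)
$D{\left(S \right)} = 0$ ($D{\left(S \right)} = \left(S - S\right) \left(S + 308\right) = 0 \left(308 + S\right) = 0$)
$D{\left(q{\left(29,l{\left(-2 \right)} \right)} \right)} - 3259944 = 0 - 3259944 = -3259944$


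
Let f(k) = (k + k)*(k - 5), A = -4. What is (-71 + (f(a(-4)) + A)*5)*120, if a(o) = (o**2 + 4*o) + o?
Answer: 32280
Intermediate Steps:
a(o) = o**2 + 5*o
f(k) = 2*k*(-5 + k) (f(k) = (2*k)*(-5 + k) = 2*k*(-5 + k))
(-71 + (f(a(-4)) + A)*5)*120 = (-71 + (2*(-4*(5 - 4))*(-5 - 4*(5 - 4)) - 4)*5)*120 = (-71 + (2*(-4*1)*(-5 - 4*1) - 4)*5)*120 = (-71 + (2*(-4)*(-5 - 4) - 4)*5)*120 = (-71 + (2*(-4)*(-9) - 4)*5)*120 = (-71 + (72 - 4)*5)*120 = (-71 + 68*5)*120 = (-71 + 340)*120 = 269*120 = 32280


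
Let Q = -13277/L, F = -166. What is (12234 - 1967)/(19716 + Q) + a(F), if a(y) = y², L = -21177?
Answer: 11505922356263/417539009 ≈ 27557.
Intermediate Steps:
Q = 13277/21177 (Q = -13277/(-21177) = -13277*(-1/21177) = 13277/21177 ≈ 0.62695)
(12234 - 1967)/(19716 + Q) + a(F) = (12234 - 1967)/(19716 + 13277/21177) + (-166)² = 10267/(417539009/21177) + 27556 = 10267*(21177/417539009) + 27556 = 217424259/417539009 + 27556 = 11505922356263/417539009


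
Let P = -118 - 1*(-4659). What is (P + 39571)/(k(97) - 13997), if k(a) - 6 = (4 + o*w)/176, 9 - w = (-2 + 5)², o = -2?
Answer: -646976/205201 ≈ -3.1529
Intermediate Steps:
w = 0 (w = 9 - (-2 + 5)² = 9 - 1*3² = 9 - 1*9 = 9 - 9 = 0)
k(a) = 265/44 (k(a) = 6 + (4 - 2*0)/176 = 6 + (4 + 0)*(1/176) = 6 + 4*(1/176) = 6 + 1/44 = 265/44)
P = 4541 (P = -118 + 4659 = 4541)
(P + 39571)/(k(97) - 13997) = (4541 + 39571)/(265/44 - 13997) = 44112/(-615603/44) = 44112*(-44/615603) = -646976/205201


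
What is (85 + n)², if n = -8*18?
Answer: 3481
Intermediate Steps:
n = -144
(85 + n)² = (85 - 144)² = (-59)² = 3481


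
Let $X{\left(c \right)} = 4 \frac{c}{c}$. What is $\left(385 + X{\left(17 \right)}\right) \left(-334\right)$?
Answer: $-129926$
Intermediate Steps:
$X{\left(c \right)} = 4$ ($X{\left(c \right)} = 4 \cdot 1 = 4$)
$\left(385 + X{\left(17 \right)}\right) \left(-334\right) = \left(385 + 4\right) \left(-334\right) = 389 \left(-334\right) = -129926$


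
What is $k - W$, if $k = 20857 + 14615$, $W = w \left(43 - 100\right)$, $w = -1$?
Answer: $35415$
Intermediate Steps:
$W = 57$ ($W = - (43 - 100) = \left(-1\right) \left(-57\right) = 57$)
$k = 35472$
$k - W = 35472 - 57 = 35415$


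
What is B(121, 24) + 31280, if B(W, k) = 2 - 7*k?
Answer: 31114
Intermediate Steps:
B(121, 24) + 31280 = (2 - 7*24) + 31280 = (2 - 168) + 31280 = -166 + 31280 = 31114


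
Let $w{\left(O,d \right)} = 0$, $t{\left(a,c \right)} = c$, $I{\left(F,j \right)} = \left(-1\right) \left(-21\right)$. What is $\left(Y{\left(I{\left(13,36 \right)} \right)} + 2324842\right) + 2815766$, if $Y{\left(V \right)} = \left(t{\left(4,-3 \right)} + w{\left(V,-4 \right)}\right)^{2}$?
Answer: $5140617$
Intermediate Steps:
$I{\left(F,j \right)} = 21$
$Y{\left(V \right)} = 9$ ($Y{\left(V \right)} = \left(-3 + 0\right)^{2} = \left(-3\right)^{2} = 9$)
$\left(Y{\left(I{\left(13,36 \right)} \right)} + 2324842\right) + 2815766 = \left(9 + 2324842\right) + 2815766 = 2324851 + 2815766 = 5140617$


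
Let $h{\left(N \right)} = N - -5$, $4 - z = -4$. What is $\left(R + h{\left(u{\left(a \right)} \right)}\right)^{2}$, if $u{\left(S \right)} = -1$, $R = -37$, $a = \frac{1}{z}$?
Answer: $1089$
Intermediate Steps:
$z = 8$ ($z = 4 - -4 = 4 + 4 = 8$)
$a = \frac{1}{8} \approx 0.125$
$h{\left(N \right)} = 5 + N$ ($h{\left(N \right)} = N + 5 = 5 + N$)
$\left(R + h{\left(u{\left(a \right)} \right)}\right)^{2} = \left(-37 + \left(5 - 1\right)\right)^{2} = \left(-37 + 4\right)^{2} = \left(-33\right)^{2} = 1089$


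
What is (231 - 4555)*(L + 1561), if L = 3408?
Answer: -21485956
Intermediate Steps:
(231 - 4555)*(L + 1561) = (231 - 4555)*(3408 + 1561) = -4324*4969 = -21485956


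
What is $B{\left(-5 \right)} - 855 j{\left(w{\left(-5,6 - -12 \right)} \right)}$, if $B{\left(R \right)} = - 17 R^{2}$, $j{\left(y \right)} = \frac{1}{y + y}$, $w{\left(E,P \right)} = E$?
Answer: $- \frac{679}{2} \approx -339.5$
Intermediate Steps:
$j{\left(y \right)} = \frac{1}{2 y}$
$B{\left(-5 \right)} - 855 j{\left(w{\left(-5,6 - -12 \right)} \right)} = - 17 \left(-5\right)^{2} - 855 \frac{1}{2 \left(-5\right)} = \left(-17\right) 25 - 855 \cdot \frac{1}{2} \left(- \frac{1}{5}\right) = -425 - - \frac{171}{2} = -425 + \frac{171}{2} = - \frac{679}{2}$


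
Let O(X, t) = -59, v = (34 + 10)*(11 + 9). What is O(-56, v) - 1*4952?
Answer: -5011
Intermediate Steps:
v = 880 (v = 44*20 = 880)
O(-56, v) - 1*4952 = -59 - 1*4952 = -59 - 4952 = -5011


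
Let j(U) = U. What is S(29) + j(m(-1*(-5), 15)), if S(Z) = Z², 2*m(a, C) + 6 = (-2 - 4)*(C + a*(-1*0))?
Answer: 793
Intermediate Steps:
m(a, C) = -3 - 3*C (m(a, C) = -3 + ((-2 - 4)*(C + a*(-1*0)))/2 = -3 + (-6*(C + a*0))/2 = -3 + (-6*(C + 0))/2 = -3 + (-6*C)/2 = -3 - 3*C)
S(29) + j(m(-1*(-5), 15)) = 29² + (-3 - 3*15) = 841 + (-3 - 45) = 841 - 48 = 793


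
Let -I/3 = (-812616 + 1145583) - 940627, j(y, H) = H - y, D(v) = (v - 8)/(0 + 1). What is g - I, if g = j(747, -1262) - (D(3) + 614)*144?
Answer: -1912685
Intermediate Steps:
D(v) = -8 + v (D(v) = (-8 + v)/1 = (-8 + v)*1 = -8 + v)
I = 1822980 (I = -3*((-812616 + 1145583) - 940627) = -3*(332967 - 940627) = -3*(-607660) = 1822980)
g = -89705 (g = (-1262 - 1*747) - ((-8 + 3) + 614)*144 = (-1262 - 747) - (-5 + 614)*144 = -2009 - 609*144 = -2009 - 1*87696 = -2009 - 87696 = -89705)
g - I = -89705 - 1*1822980 = -89705 - 1822980 = -1912685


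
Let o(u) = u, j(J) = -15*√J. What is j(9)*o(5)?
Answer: -225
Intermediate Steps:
j(9)*o(5) = -15*√9*5 = -15*3*5 = -45*5 = -225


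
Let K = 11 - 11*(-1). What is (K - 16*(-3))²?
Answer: 4900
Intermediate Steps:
K = 22 (K = 11 + 11 = 22)
(K - 16*(-3))² = (22 - 16*(-3))² = (22 + 48)² = 70² = 4900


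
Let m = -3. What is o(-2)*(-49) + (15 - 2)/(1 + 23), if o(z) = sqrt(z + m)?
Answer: 13/24 - 49*I*sqrt(5) ≈ 0.54167 - 109.57*I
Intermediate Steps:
o(z) = sqrt(-3 + z) (o(z) = sqrt(z - 3) = sqrt(-3 + z))
o(-2)*(-49) + (15 - 2)/(1 + 23) = sqrt(-3 - 2)*(-49) + (15 - 2)/(1 + 23) = sqrt(-5)*(-49) + 13/24 = (I*sqrt(5))*(-49) + 13*(1/24) = -49*I*sqrt(5) + 13/24 = 13/24 - 49*I*sqrt(5)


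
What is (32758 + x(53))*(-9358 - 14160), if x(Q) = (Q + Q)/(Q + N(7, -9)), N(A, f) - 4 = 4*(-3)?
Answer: -34670611888/45 ≈ -7.7046e+8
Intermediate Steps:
N(A, f) = -8 (N(A, f) = 4 + 4*(-3) = 4 - 12 = -8)
x(Q) = 2*Q/(-8 + Q) (x(Q) = (Q + Q)/(Q - 8) = (2*Q)/(-8 + Q) = 2*Q/(-8 + Q))
(32758 + x(53))*(-9358 - 14160) = (32758 + 2*53/(-8 + 53))*(-9358 - 14160) = (32758 + 2*53/45)*(-23518) = (32758 + 2*53*(1/45))*(-23518) = (32758 + 106/45)*(-23518) = (1474216/45)*(-23518) = -34670611888/45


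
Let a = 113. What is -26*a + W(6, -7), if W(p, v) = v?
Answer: -2945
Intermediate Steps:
-26*a + W(6, -7) = -26*113 - 7 = -2938 - 7 = -2945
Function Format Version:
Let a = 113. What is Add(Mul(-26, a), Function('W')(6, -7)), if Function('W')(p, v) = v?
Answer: -2945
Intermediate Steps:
Add(Mul(-26, a), Function('W')(6, -7)) = Add(Mul(-26, 113), -7) = Add(-2938, -7) = -2945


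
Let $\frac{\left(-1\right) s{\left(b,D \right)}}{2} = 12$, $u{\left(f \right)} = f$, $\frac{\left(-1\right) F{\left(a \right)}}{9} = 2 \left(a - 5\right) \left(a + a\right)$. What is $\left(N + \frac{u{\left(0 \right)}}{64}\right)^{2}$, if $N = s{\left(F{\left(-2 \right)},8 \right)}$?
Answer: $576$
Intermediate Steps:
$F{\left(a \right)} = - 36 a \left(-5 + a\right)$ ($F{\left(a \right)} = - 9 \cdot 2 \left(a - 5\right) \left(a + a\right) = - 9 \cdot 2 \left(-5 + a\right) 2 a = - 9 \cdot 2 \cdot 2 a \left(-5 + a\right) = - 9 \cdot 4 a \left(-5 + a\right) = - 36 a \left(-5 + a\right)$)
$s{\left(b,D \right)} = -24$ ($s{\left(b,D \right)} = \left(-2\right) 12 = -24$)
$N = -24$
$\left(N + \frac{u{\left(0 \right)}}{64}\right)^{2} = \left(-24 + \frac{0}{64}\right)^{2} = \left(-24 + 0 \cdot \frac{1}{64}\right)^{2} = \left(-24 + 0\right)^{2} = \left(-24\right)^{2} = 576$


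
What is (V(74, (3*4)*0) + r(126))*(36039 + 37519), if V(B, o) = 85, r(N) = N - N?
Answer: 6252430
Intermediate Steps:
r(N) = 0
(V(74, (3*4)*0) + r(126))*(36039 + 37519) = (85 + 0)*(36039 + 37519) = 85*73558 = 6252430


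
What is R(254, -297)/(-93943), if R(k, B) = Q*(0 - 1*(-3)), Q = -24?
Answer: 72/93943 ≈ 0.00076642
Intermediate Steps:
R(k, B) = -72 (R(k, B) = -24*(0 - 1*(-3)) = -24*(0 + 3) = -24*3 = -72)
R(254, -297)/(-93943) = -72/(-93943) = -72*(-1/93943) = 72/93943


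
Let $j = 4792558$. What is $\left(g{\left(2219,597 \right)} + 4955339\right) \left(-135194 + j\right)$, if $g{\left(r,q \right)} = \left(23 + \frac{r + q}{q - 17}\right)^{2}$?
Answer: $\frac{485308115236394544}{21025} \approx 2.3082 \cdot 10^{13}$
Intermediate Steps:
$g{\left(r,q \right)} = \left(23 + \frac{q + r}{-17 + q}\right)^{2}$
$\left(g{\left(2219,597 \right)} + 4955339\right) \left(-135194 + j\right) = \left(\frac{\left(-391 + 2219 + 24 \cdot 597\right)^{2}}{\left(-17 + 597\right)^{2}} + 4955339\right) \left(-135194 + 4792558\right) = \left(\frac{\left(-391 + 2219 + 14328\right)^{2}}{336400} + 4955339\right) 4657364 = \left(\frac{16156^{2}}{336400} + 4955339\right) 4657364 = \left(\frac{1}{336400} \cdot 261016336 + 4955339\right) 4657364 = \left(\frac{16313521}{21025} + 4955339\right) 4657364 = \frac{104202315996}{21025} \cdot 4657364 = \frac{485308115236394544}{21025}$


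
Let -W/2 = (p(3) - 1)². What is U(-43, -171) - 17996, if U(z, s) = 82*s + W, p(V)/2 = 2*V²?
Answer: -34468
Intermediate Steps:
p(V) = 4*V² (p(V) = 2*(2*V²) = 4*V²)
W = -2450 (W = -2*(4*3² - 1)² = -2*(4*9 - 1)² = -2*(36 - 1)² = -2*35² = -2*1225 = -2450)
U(z, s) = -2450 + 82*s (U(z, s) = 82*s - 2450 = -2450 + 82*s)
U(-43, -171) - 17996 = (-2450 + 82*(-171)) - 17996 = (-2450 - 14022) - 17996 = -16472 - 17996 = -34468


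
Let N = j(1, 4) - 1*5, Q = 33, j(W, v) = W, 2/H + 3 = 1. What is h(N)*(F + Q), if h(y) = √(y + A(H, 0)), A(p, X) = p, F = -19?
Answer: 14*I*√5 ≈ 31.305*I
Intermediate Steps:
H = -1 (H = 2/(-3 + 1) = 2/(-2) = 2*(-½) = -1)
N = -4 (N = 1 - 1*5 = 1 - 5 = -4)
h(y) = √(-1 + y) (h(y) = √(y - 1) = √(-1 + y))
h(N)*(F + Q) = √(-1 - 4)*(-19 + 33) = √(-5)*14 = (I*√5)*14 = 14*I*√5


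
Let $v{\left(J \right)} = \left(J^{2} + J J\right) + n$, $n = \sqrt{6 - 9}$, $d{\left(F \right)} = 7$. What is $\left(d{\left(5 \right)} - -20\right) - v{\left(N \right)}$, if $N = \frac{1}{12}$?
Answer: $\frac{1943}{72} - i \sqrt{3} \approx 26.986 - 1.732 i$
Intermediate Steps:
$n = i \sqrt{3}$ ($n = \sqrt{-3} = i \sqrt{3} \approx 1.732 i$)
$N = \frac{1}{12} \approx 0.083333$
$v{\left(J \right)} = 2 J^{2} + i \sqrt{3}$ ($v{\left(J \right)} = \left(J^{2} + J J\right) + i \sqrt{3} = \left(J^{2} + J^{2}\right) + i \sqrt{3} = 2 J^{2} + i \sqrt{3}$)
$\left(d{\left(5 \right)} - -20\right) - v{\left(N \right)} = \left(7 - -20\right) - \left(\frac{2}{144} + i \sqrt{3}\right) = \left(7 + 20\right) - \left(2 \cdot \frac{1}{144} + i \sqrt{3}\right) = 27 - \left(\frac{1}{72} + i \sqrt{3}\right) = \frac{1943}{72} - i \sqrt{3}$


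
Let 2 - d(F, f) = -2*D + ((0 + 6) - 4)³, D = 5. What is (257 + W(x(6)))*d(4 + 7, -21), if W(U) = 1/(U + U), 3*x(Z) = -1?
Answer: 1022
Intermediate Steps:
x(Z) = -⅓ (x(Z) = (⅓)*(-1) = -⅓)
d(F, f) = 4 (d(F, f) = 2 - (-2*5 + ((0 + 6) - 4)³) = 2 - (-10 + (6 - 4)³) = 2 - (-10 + 2³) = 2 - (-10 + 8) = 2 - 1*(-2) = 2 + 2 = 4)
W(U) = 1/(2*U)
(257 + W(x(6)))*d(4 + 7, -21) = (257 + 1/(2*(-⅓)))*4 = (257 + (½)*(-3))*4 = (257 - 3/2)*4 = (511/2)*4 = 1022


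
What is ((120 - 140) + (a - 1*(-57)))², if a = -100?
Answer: 3969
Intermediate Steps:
((120 - 140) + (a - 1*(-57)))² = ((120 - 140) + (-100 - 1*(-57)))² = (-20 + (-100 + 57))² = (-20 - 43)² = (-63)² = 3969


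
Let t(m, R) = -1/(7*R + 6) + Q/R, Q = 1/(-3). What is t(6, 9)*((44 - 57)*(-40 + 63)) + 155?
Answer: 4601/27 ≈ 170.41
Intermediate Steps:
Q = -⅓ ≈ -0.33333
t(m, R) = -1/(6 + 7*R) - 1/(3*R) (t(m, R) = -1/(7*R + 6) - 1/(3*R) = -1/(6 + 7*R) - 1/(3*R))
t(6, 9)*((44 - 57)*(-40 + 63)) + 155 = ((⅔)*(-3 - 5*9)/(9*(6 + 7*9)))*((44 - 57)*(-40 + 63)) + 155 = ((⅔)*(⅑)*(-3 - 45)/(6 + 63))*(-13*23) + 155 = ((⅔)*(⅑)*(-48)/69)*(-299) + 155 = ((⅔)*(⅑)*(1/69)*(-48))*(-299) + 155 = -32/621*(-299) + 155 = 416/27 + 155 = 4601/27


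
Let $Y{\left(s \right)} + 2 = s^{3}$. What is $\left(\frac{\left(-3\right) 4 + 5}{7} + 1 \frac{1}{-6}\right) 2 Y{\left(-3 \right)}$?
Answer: $\frac{203}{3} \approx 67.667$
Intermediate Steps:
$Y{\left(s \right)} = -2 + s^{3}$
$\left(\frac{\left(-3\right) 4 + 5}{7} + 1 \frac{1}{-6}\right) 2 Y{\left(-3 \right)} = \left(\frac{\left(-3\right) 4 + 5}{7} + 1 \frac{1}{-6}\right) 2 \left(-2 + \left(-3\right)^{3}\right) = \left(\left(-12 + 5\right) \frac{1}{7} + 1 \left(- \frac{1}{6}\right)\right) 2 \left(-2 - 27\right) = \left(\left(-7\right) \frac{1}{7} - \frac{1}{6}\right) 2 \left(-29\right) = \left(-1 - \frac{1}{6}\right) 2 \left(-29\right) = \left(- \frac{7}{6}\right) 2 \left(-29\right) = \left(- \frac{7}{3}\right) \left(-29\right) = \frac{203}{3}$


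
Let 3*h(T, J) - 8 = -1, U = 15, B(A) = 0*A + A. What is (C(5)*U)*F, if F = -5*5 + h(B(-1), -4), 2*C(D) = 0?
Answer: 0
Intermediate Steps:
B(A) = A (B(A) = 0 + A = A)
h(T, J) = 7/3 (h(T, J) = 8/3 + (⅓)*(-1) = 8/3 - ⅓ = 7/3)
C(D) = 0 (C(D) = (½)*0 = 0)
F = -68/3 (F = -5*5 + 7/3 = -25 + 7/3 = -68/3 ≈ -22.667)
(C(5)*U)*F = (0*15)*(-68/3) = 0*(-68/3) = 0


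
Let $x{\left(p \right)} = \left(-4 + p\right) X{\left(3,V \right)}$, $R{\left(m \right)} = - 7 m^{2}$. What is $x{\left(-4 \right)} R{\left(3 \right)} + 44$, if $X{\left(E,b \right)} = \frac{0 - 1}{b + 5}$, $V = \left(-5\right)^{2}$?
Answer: $\frac{136}{5} \approx 27.2$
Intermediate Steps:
$V = 25$
$X{\left(E,b \right)} = - \frac{1}{5 + b}$
$x{\left(p \right)} = \frac{2}{15} - \frac{p}{30}$ ($x{\left(p \right)} = \left(-4 + p\right) \left(- \frac{1}{5 + 25}\right) = \left(-4 + p\right) \left(- \frac{1}{30}\right) = \frac{2}{15} - \frac{p}{30}$)
$x{\left(-4 \right)} R{\left(3 \right)} + 44 = \left(\frac{2}{15} - - \frac{2}{15}\right) \left(- 7 \cdot 3^{2}\right) + 44 = \left(\frac{2}{15} + \frac{2}{15}\right) \left(\left(-7\right) 9\right) + 44 = \frac{4}{15} \left(-63\right) + 44 = - \frac{84}{5} + 44 = \frac{136}{5}$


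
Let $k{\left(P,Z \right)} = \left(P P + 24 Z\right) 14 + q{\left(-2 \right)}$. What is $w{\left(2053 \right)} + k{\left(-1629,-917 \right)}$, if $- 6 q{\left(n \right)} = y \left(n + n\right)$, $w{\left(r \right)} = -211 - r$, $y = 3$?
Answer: $36840600$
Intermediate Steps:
$q{\left(n \right)} = - n$ ($q{\left(n \right)} = - \frac{3 \left(n + n\right)}{6} = - \frac{3 \cdot 2 n}{6} = - \frac{6 n}{6} = - n$)
$k{\left(P,Z \right)} = 2 + 14 P^{2} + 336 Z$ ($k{\left(P,Z \right)} = \left(P P + 24 Z\right) 14 - -2 = \left(P^{2} + 24 Z\right) 14 + 2 = \left(14 P^{2} + 336 Z\right) + 2 = 2 + 14 P^{2} + 336 Z$)
$w{\left(2053 \right)} + k{\left(-1629,-917 \right)} = \left(-211 - 2053\right) + \left(2 + 14 \left(-1629\right)^{2} + 336 \left(-917\right)\right) = \left(-211 - 2053\right) + \left(2 + 14 \cdot 2653641 - 308112\right) = -2264 + \left(2 + 37150974 - 308112\right) = -2264 + 36842864 = 36840600$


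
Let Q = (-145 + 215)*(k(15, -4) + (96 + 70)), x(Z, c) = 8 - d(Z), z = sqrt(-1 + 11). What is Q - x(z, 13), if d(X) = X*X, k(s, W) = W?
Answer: 11342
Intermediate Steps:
d(X) = X**2
z = sqrt(10) ≈ 3.1623
x(Z, c) = 8 - Z**2
Q = 11340 (Q = (-145 + 215)*(-4 + (96 + 70)) = 70*(-4 + 166) = 70*162 = 11340)
Q - x(z, 13) = 11340 - (8 - (sqrt(10))**2) = 11340 - (8 - 1*10) = 11340 - (8 - 10) = 11340 - 1*(-2) = 11340 + 2 = 11342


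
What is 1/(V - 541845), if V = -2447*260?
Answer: -1/1178065 ≈ -8.4885e-7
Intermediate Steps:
V = -636220
1/(V - 541845) = 1/(-636220 - 541845) = 1/(-1178065) = -1/1178065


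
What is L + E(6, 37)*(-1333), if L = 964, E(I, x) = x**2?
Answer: -1823913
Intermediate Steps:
L + E(6, 37)*(-1333) = 964 + 37**2*(-1333) = 964 + 1369*(-1333) = 964 - 1824877 = -1823913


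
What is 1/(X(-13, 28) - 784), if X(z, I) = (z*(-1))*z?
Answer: -1/953 ≈ -0.0010493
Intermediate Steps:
X(z, I) = -z² (X(z, I) = (-z)*z = -z²)
1/(X(-13, 28) - 784) = 1/(-1*(-13)² - 784) = 1/(-1*169 - 784) = 1/(-169 - 784) = 1/(-953) = -1/953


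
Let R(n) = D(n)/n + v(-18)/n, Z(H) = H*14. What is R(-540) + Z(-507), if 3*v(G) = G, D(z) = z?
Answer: -638729/90 ≈ -7097.0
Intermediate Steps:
v(G) = G/3
Z(H) = 14*H
R(n) = 1 - 6/n (R(n) = n/n + ((1/3)*(-18))/n = 1 - 6/n)
R(-540) + Z(-507) = (-6 - 540)/(-540) + 14*(-507) = -1/540*(-546) - 7098 = 91/90 - 7098 = -638729/90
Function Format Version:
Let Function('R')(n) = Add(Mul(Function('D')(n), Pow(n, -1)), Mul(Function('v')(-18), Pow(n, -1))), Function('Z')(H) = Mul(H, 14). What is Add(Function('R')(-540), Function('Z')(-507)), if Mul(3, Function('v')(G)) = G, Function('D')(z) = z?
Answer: Rational(-638729, 90) ≈ -7097.0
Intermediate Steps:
Function('v')(G) = Mul(Rational(1, 3), G)
Function('Z')(H) = Mul(14, H)
Function('R')(n) = Add(1, Mul(-6, Pow(n, -1))) (Function('R')(n) = Add(Mul(n, Pow(n, -1)), Mul(Mul(Rational(1, 3), -18), Pow(n, -1))) = Add(1, Mul(-6, Pow(n, -1))))
Add(Function('R')(-540), Function('Z')(-507)) = Add(Mul(Pow(-540, -1), Add(-6, -540)), Mul(14, -507)) = Add(Mul(Rational(-1, 540), -546), -7098) = Add(Rational(91, 90), -7098) = Rational(-638729, 90)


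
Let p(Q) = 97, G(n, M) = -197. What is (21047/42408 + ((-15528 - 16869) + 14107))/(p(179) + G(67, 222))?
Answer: 775621273/4240800 ≈ 182.90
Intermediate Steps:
(21047/42408 + ((-15528 - 16869) + 14107))/(p(179) + G(67, 222)) = (21047/42408 + ((-15528 - 16869) + 14107))/(97 - 197) = (21047*(1/42408) + (-32397 + 14107))/(-100) = (21047/42408 - 18290)*(-1/100) = -775621273/42408*(-1/100) = 775621273/4240800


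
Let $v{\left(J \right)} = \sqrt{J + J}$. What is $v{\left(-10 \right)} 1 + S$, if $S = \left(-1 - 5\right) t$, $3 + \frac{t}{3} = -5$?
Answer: $144 + 2 i \sqrt{5} \approx 144.0 + 4.4721 i$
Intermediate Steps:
$t = -24$ ($t = -9 + 3 \left(-5\right) = -9 - 15 = -24$)
$v{\left(J \right)} = \sqrt{2} \sqrt{J}$ ($v{\left(J \right)} = \sqrt{2 J} = \sqrt{2} \sqrt{J}$)
$S = 144$ ($S = \left(-1 - 5\right) \left(-24\right) = \left(-6\right) \left(-24\right) = 144$)
$v{\left(-10 \right)} 1 + S = \sqrt{2} \sqrt{-10} \cdot 1 + 144 = \sqrt{2} i \sqrt{10} \cdot 1 + 144 = 2 i \sqrt{5} \cdot 1 + 144 = 2 i \sqrt{5} + 144 = 144 + 2 i \sqrt{5}$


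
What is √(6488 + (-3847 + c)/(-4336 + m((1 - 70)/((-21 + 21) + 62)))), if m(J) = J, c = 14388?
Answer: 11*√3875677104426/268901 ≈ 80.533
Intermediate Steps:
√(6488 + (-3847 + c)/(-4336 + m((1 - 70)/((-21 + 21) + 62)))) = √(6488 + (-3847 + 14388)/(-4336 + (1 - 70)/((-21 + 21) + 62))) = √(6488 + 10541/(-4336 - 69/(0 + 62))) = √(6488 + 10541/(-4336 - 69/62)) = √(6488 + 10541/(-268901/62)) = √(6488 + 10541*(-62/268901)) = √(6488 - 653542/268901) = √(1743976146/268901) = 11*√3875677104426/268901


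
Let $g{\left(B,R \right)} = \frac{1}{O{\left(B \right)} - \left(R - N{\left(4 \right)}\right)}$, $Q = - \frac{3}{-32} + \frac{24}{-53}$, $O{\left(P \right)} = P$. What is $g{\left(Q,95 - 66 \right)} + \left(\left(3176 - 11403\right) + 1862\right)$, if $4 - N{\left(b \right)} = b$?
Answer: $- \frac{316934141}{49793} \approx -6365.0$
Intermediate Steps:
$N{\left(b \right)} = 4 - b$
$Q = - \frac{609}{1696}$ ($Q = \left(-3\right) \left(- \frac{1}{32}\right) + 24 \left(- \frac{1}{53}\right) = \frac{3}{32} - \frac{24}{53} = - \frac{609}{1696} \approx -0.35908$)
$g{\left(B,R \right)} = \frac{1}{B - R}$ ($g{\left(B,R \right)} = \frac{1}{B + \left(\left(4 - 4\right) - R\right)} = \frac{1}{B + \left(0 - R\right)} = \frac{1}{B - R}$)
$g{\left(Q,95 - 66 \right)} + \left(\left(3176 - 11403\right) + 1862\right) = \frac{1}{- \frac{609}{1696} - \left(95 - 66\right)} + \left(\left(3176 - 11403\right) + 1862\right) = \frac{1}{- \frac{609}{1696} - 29} + \left(-8227 + 1862\right) = \frac{1}{- \frac{609}{1696} - 29} - 6365 = \frac{1}{- \frac{49793}{1696}} - 6365 = - \frac{1696}{49793} - 6365 = - \frac{316934141}{49793}$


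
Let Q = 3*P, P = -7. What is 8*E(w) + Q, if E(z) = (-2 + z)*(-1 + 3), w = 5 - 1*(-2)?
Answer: 59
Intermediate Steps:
Q = -21 (Q = 3*(-7) = -21)
w = 7 (w = 5 + 2 = 7)
E(z) = -4 + 2*z (E(z) = (-2 + z)*2 = -4 + 2*z)
8*E(w) + Q = 8*(-4 + 2*7) - 21 = 8*(-4 + 14) - 21 = 8*10 - 21 = 80 - 21 = 59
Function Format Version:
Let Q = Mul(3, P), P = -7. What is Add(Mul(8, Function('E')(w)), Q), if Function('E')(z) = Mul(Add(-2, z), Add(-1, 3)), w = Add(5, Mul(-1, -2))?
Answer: 59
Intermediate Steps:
Q = -21 (Q = Mul(3, -7) = -21)
w = 7 (w = Add(5, 2) = 7)
Function('E')(z) = Add(-4, Mul(2, z)) (Function('E')(z) = Mul(Add(-2, z), 2) = Add(-4, Mul(2, z)))
Add(Mul(8, Function('E')(w)), Q) = Add(Mul(8, Add(-4, Mul(2, 7))), -21) = Add(Mul(8, Add(-4, 14)), -21) = Add(Mul(8, 10), -21) = Add(80, -21) = 59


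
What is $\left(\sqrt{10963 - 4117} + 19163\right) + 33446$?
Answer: $52609 + \sqrt{6846} \approx 52692.0$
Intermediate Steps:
$\left(\sqrt{10963 - 4117} + 19163\right) + 33446 = \left(\sqrt{6846} + 19163\right) + 33446 = \left(19163 + \sqrt{6846}\right) + 33446 = 52609 + \sqrt{6846}$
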